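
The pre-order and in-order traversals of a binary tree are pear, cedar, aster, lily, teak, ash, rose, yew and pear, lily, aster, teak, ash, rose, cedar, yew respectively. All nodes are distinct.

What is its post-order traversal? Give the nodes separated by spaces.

lily rose ash teak aster yew cedar pear

The first element of pre-order is the root; it splits in-order into left and right subtrees.
Root pear: left subtree has 0 nodes { }, right has 7 {lily, aster, teak, ash, rose, cedar, yew}.
  Root cedar: left subtree has 5 nodes {lily, aster, teak, ash, rose}, right has 1 {yew}.
    Root aster: left subtree has 1 node {lily}, right has 3 {teak, ash, rose}.
      Root teak: left subtree has 0 nodes { }, right has 2 {ash, rose}.
        Root ash: left subtree has 0 nodes { }, right has 1 {rose}.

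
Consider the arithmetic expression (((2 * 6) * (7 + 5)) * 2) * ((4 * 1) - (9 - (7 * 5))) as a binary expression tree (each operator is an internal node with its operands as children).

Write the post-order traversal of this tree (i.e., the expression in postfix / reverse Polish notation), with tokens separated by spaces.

Post-order on an expression tree gives postfix notation: for each operator, emit left operand, right operand, then the operator.

2 6 * 7 5 + * 2 * 4 1 * 9 7 5 * - - *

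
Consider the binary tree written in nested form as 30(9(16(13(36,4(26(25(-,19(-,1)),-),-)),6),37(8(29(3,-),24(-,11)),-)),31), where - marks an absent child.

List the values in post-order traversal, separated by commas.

36, 1, 19, 25, 26, 4, 13, 6, 16, 3, 29, 11, 24, 8, 37, 9, 31, 30

Post-order visits the left subtree, then the right subtree, then the node.
At 30: go left to 9.
  At 9: go left to 16.
    At 16: go left to 13.
      At 13: go left to 36.
        36 is a leaf — visit 36.
      At 13: go right to 4.
        At 4: go left to 26.
          At 26: go left to 25.
            At 25: no left child.
            At 25: go right to 19.
              At 19: no left child.
              At 19: go right to 1.
                1 is a leaf — visit 1.
              Visit 19.
            Visit 25.
          At 26: no right child.
          Visit 26.
        At 4: no right child.
        Visit 4.
      Visit 13.
    At 16: go right to 6.
      6 is a leaf — visit 6.
    Visit 16.
  At 9: go right to 37.
    At 37: go left to 8.
      At 8: go left to 29.
        At 29: go left to 3.
          3 is a leaf — visit 3.
        At 29: no right child.
        Visit 29.
      At 8: go right to 24.
        At 24: no left child.
        At 24: go right to 11.
          11 is a leaf — visit 11.
        Visit 24.
      Visit 8.
    At 37: no right child.
    Visit 37.
  Visit 9.
At 30: go right to 31.
  31 is a leaf — visit 31.
Visit 30.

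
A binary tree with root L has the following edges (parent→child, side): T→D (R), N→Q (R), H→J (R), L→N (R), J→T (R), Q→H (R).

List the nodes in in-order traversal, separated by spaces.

L N Q H J T D

In-order visits the left subtree, then the node, then the right subtree.
At L: no left child.
Visit L.
At L: go right to N.
  At N: no left child.
  Visit N.
  At N: go right to Q.
    At Q: no left child.
    Visit Q.
    At Q: go right to H.
      At H: no left child.
      Visit H.
      At H: go right to J.
        At J: no left child.
        Visit J.
        At J: go right to T.
          At T: no left child.
          Visit T.
          At T: go right to D.
            D is a leaf — visit D.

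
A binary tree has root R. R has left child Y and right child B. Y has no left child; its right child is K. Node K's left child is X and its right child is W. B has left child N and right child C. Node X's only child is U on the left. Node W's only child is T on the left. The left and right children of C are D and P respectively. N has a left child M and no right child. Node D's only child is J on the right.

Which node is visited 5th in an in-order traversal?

In-order visits the left subtree, then the node, then the right subtree.
At R: go left to Y.
  At Y: no left child.
  Visit Y.
  At Y: go right to K.
    At K: go left to X.
      At X: go left to U.
        U is a leaf — visit U.
      Visit X.
      At X: no right child.
    Visit K.
    At K: go right to W.
      At W: go left to T.
        T is a leaf — visit T.
      Visit W.
      At W: no right child.
Visit R.
At R: go right to B.
  At B: go left to N.
    At N: go left to M.
      M is a leaf — visit M.
    Visit N.
    At N: no right child.
  Visit B.
  At B: go right to C.
    At C: go left to D.
      At D: no left child.
      Visit D.
      At D: go right to J.
        J is a leaf — visit J.
    Visit C.
    At C: go right to P.
      P is a leaf — visit P.
Full in-order sequence: Y, U, X, K, T, W, R, M, N, B, D, J, C, P.

T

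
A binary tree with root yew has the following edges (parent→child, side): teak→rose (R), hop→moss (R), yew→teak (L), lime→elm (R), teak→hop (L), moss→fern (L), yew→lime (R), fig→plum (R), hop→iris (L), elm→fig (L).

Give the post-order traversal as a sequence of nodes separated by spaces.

iris fern moss hop rose teak plum fig elm lime yew

Post-order visits the left subtree, then the right subtree, then the node.
At yew: go left to teak.
  At teak: go left to hop.
    At hop: go left to iris.
      iris is a leaf — visit iris.
    At hop: go right to moss.
      At moss: go left to fern.
        fern is a leaf — visit fern.
      At moss: no right child.
      Visit moss.
    Visit hop.
  At teak: go right to rose.
    rose is a leaf — visit rose.
  Visit teak.
At yew: go right to lime.
  At lime: no left child.
  At lime: go right to elm.
    At elm: go left to fig.
      At fig: no left child.
      At fig: go right to plum.
        plum is a leaf — visit plum.
      Visit fig.
    At elm: no right child.
    Visit elm.
  Visit lime.
Visit yew.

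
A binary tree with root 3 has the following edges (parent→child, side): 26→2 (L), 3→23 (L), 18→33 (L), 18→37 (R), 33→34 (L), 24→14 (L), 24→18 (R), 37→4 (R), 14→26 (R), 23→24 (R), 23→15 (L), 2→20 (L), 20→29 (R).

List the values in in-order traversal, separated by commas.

15, 23, 14, 20, 29, 2, 26, 24, 34, 33, 18, 37, 4, 3

In-order visits the left subtree, then the node, then the right subtree.
At 3: go left to 23.
  At 23: go left to 15.
    15 is a leaf — visit 15.
  Visit 23.
  At 23: go right to 24.
    At 24: go left to 14.
      At 14: no left child.
      Visit 14.
      At 14: go right to 26.
        At 26: go left to 2.
          At 2: go left to 20.
            At 20: no left child.
            Visit 20.
            At 20: go right to 29.
              29 is a leaf — visit 29.
          Visit 2.
          At 2: no right child.
        Visit 26.
        At 26: no right child.
    Visit 24.
    At 24: go right to 18.
      At 18: go left to 33.
        At 33: go left to 34.
          34 is a leaf — visit 34.
        Visit 33.
        At 33: no right child.
      Visit 18.
      At 18: go right to 37.
        At 37: no left child.
        Visit 37.
        At 37: go right to 4.
          4 is a leaf — visit 4.
Visit 3.
At 3: no right child.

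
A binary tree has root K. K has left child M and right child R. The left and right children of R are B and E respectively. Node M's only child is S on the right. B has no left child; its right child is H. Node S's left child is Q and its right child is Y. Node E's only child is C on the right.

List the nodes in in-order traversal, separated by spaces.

M Q S Y K B H R E C

In-order visits the left subtree, then the node, then the right subtree.
At K: go left to M.
  At M: no left child.
  Visit M.
  At M: go right to S.
    At S: go left to Q.
      Q is a leaf — visit Q.
    Visit S.
    At S: go right to Y.
      Y is a leaf — visit Y.
Visit K.
At K: go right to R.
  At R: go left to B.
    At B: no left child.
    Visit B.
    At B: go right to H.
      H is a leaf — visit H.
  Visit R.
  At R: go right to E.
    At E: no left child.
    Visit E.
    At E: go right to C.
      C is a leaf — visit C.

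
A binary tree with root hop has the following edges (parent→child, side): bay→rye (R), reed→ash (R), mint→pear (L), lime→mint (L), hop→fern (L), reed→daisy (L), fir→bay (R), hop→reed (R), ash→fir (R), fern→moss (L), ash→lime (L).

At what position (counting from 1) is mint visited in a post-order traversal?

Post-order visits the left subtree, then the right subtree, then the node.
At hop: go left to fern.
  At fern: go left to moss.
    moss is a leaf — visit moss.
  At fern: no right child.
  Visit fern.
At hop: go right to reed.
  At reed: go left to daisy.
    daisy is a leaf — visit daisy.
  At reed: go right to ash.
    At ash: go left to lime.
      At lime: go left to mint.
        At mint: go left to pear.
          pear is a leaf — visit pear.
        At mint: no right child.
        Visit mint.
      At lime: no right child.
      Visit lime.
    At ash: go right to fir.
      At fir: no left child.
      At fir: go right to bay.
        At bay: no left child.
        At bay: go right to rye.
          rye is a leaf — visit rye.
        Visit bay.
      Visit fir.
    Visit ash.
  Visit reed.
Visit hop.
Full post-order sequence: moss, fern, daisy, pear, mint, lime, rye, bay, fir, ash, reed, hop.

5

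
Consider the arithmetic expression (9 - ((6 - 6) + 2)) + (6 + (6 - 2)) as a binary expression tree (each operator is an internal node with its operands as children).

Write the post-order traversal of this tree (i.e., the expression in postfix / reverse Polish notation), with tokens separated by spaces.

9 6 6 - 2 + - 6 6 2 - + +

Post-order on an expression tree gives postfix notation: for each operator, emit left operand, right operand, then the operator.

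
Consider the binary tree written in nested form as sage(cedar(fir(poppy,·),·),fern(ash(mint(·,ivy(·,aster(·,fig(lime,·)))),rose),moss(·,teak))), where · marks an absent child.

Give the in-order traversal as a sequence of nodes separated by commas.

In-order visits the left subtree, then the node, then the right subtree.
At sage: go left to cedar.
  At cedar: go left to fir.
    At fir: go left to poppy.
      poppy is a leaf — visit poppy.
    Visit fir.
    At fir: no right child.
  Visit cedar.
  At cedar: no right child.
Visit sage.
At sage: go right to fern.
  At fern: go left to ash.
    At ash: go left to mint.
      At mint: no left child.
      Visit mint.
      At mint: go right to ivy.
        At ivy: no left child.
        Visit ivy.
        At ivy: go right to aster.
          At aster: no left child.
          Visit aster.
          At aster: go right to fig.
            At fig: go left to lime.
              lime is a leaf — visit lime.
            Visit fig.
            At fig: no right child.
    Visit ash.
    At ash: go right to rose.
      rose is a leaf — visit rose.
  Visit fern.
  At fern: go right to moss.
    At moss: no left child.
    Visit moss.
    At moss: go right to teak.
      teak is a leaf — visit teak.

poppy, fir, cedar, sage, mint, ivy, aster, lime, fig, ash, rose, fern, moss, teak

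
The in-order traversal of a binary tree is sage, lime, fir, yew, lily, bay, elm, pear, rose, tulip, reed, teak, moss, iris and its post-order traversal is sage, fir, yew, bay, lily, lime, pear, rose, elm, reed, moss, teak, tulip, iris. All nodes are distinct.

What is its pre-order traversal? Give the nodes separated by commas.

The last element of post-order is the root; it splits in-order into left and right subtrees.
Root iris: left subtree has 13 nodes {sage, lime, fir, yew, lily, bay, elm, pear, rose, tulip, reed, teak, moss}, right has 0 { }.
  Root tulip: left subtree has 9 nodes {sage, lime, fir, yew, lily, bay, elm, pear, rose}, right has 3 {reed, teak, moss}.
    Root elm: left subtree has 6 nodes {sage, lime, fir, yew, lily, bay}, right has 2 {pear, rose}.
      Root lime: left subtree has 1 node {sage}, right has 4 {fir, yew, lily, bay}.
        Root lily: left subtree has 2 nodes {fir, yew}, right has 1 {bay}.
          Root yew: left subtree has 1 node {fir}, right has 0 { }.
      Root rose: left subtree has 1 node {pear}, right has 0 { }.
    Root teak: left subtree has 1 node {reed}, right has 1 {moss}.

iris, tulip, elm, lime, sage, lily, yew, fir, bay, rose, pear, teak, reed, moss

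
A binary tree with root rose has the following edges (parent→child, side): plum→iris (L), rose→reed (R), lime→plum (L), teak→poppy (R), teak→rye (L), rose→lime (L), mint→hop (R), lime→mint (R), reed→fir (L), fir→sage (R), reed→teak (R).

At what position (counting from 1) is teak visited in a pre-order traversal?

10

Pre-order visits the node, then its left subtree, then its right subtree.
Visit rose.
At rose: go left to lime.
  Visit lime.
  At lime: go left to plum.
    Visit plum.
    At plum: go left to iris.
      iris is a leaf — visit iris.
    At plum: no right child.
  At lime: go right to mint.
    Visit mint.
    At mint: no left child.
    At mint: go right to hop.
      hop is a leaf — visit hop.
At rose: go right to reed.
  Visit reed.
  At reed: go left to fir.
    Visit fir.
    At fir: no left child.
    At fir: go right to sage.
      sage is a leaf — visit sage.
  At reed: go right to teak.
    Visit teak.
    At teak: go left to rye.
      rye is a leaf — visit rye.
    At teak: go right to poppy.
      poppy is a leaf — visit poppy.
Full pre-order sequence: rose, lime, plum, iris, mint, hop, reed, fir, sage, teak, rye, poppy.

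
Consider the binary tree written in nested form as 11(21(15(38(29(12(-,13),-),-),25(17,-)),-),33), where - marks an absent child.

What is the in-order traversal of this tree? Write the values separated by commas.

12, 13, 29, 38, 15, 17, 25, 21, 11, 33

In-order visits the left subtree, then the node, then the right subtree.
At 11: go left to 21.
  At 21: go left to 15.
    At 15: go left to 38.
      At 38: go left to 29.
        At 29: go left to 12.
          At 12: no left child.
          Visit 12.
          At 12: go right to 13.
            13 is a leaf — visit 13.
        Visit 29.
        At 29: no right child.
      Visit 38.
      At 38: no right child.
    Visit 15.
    At 15: go right to 25.
      At 25: go left to 17.
        17 is a leaf — visit 17.
      Visit 25.
      At 25: no right child.
  Visit 21.
  At 21: no right child.
Visit 11.
At 11: go right to 33.
  33 is a leaf — visit 33.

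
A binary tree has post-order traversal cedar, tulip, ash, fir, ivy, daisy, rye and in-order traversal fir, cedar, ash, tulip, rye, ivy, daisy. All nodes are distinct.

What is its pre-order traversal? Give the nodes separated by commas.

The last element of post-order is the root; it splits in-order into left and right subtrees.
Root rye: left subtree has 4 nodes {fir, cedar, ash, tulip}, right has 2 {ivy, daisy}.
  Root fir: left subtree has 0 nodes { }, right has 3 {cedar, ash, tulip}.
    Root ash: left subtree has 1 node {cedar}, right has 1 {tulip}.
  Root daisy: left subtree has 1 node {ivy}, right has 0 { }.

rye, fir, ash, cedar, tulip, daisy, ivy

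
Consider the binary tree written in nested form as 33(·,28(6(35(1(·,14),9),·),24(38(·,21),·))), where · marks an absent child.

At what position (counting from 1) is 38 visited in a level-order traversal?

6

Level-order visits nodes level by level from the root, left to right within each level.
Level 0: 33
Level 1: 28
Level 2: 6, 24
Level 3: 35, 38
Level 4: 1, 9, 21
Level 5: 14
Full level-order sequence: 33, 28, 6, 24, 35, 38, 1, 9, 21, 14.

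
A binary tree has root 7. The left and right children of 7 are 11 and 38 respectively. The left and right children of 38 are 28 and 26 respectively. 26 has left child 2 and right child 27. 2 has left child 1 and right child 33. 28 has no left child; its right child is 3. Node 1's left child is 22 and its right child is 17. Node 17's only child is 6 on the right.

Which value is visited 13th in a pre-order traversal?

Pre-order visits the node, then its left subtree, then its right subtree.
Visit 7.
At 7: go left to 11.
  11 is a leaf — visit 11.
At 7: go right to 38.
  Visit 38.
  At 38: go left to 28.
    Visit 28.
    At 28: no left child.
    At 28: go right to 3.
      3 is a leaf — visit 3.
  At 38: go right to 26.
    Visit 26.
    At 26: go left to 2.
      Visit 2.
      At 2: go left to 1.
        Visit 1.
        At 1: go left to 22.
          22 is a leaf — visit 22.
        At 1: go right to 17.
          Visit 17.
          At 17: no left child.
          At 17: go right to 6.
            6 is a leaf — visit 6.
      At 2: go right to 33.
        33 is a leaf — visit 33.
    At 26: go right to 27.
      27 is a leaf — visit 27.
Full pre-order sequence: 7, 11, 38, 28, 3, 26, 2, 1, 22, 17, 6, 33, 27.

27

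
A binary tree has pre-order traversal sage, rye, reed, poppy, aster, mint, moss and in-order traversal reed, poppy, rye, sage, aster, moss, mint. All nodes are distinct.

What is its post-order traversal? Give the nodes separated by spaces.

poppy reed rye moss mint aster sage

The first element of pre-order is the root; it splits in-order into left and right subtrees.
Root sage: left subtree has 3 nodes {reed, poppy, rye}, right has 3 {aster, moss, mint}.
  Root rye: left subtree has 2 nodes {reed, poppy}, right has 0 { }.
    Root reed: left subtree has 0 nodes { }, right has 1 {poppy}.
  Root aster: left subtree has 0 nodes { }, right has 2 {moss, mint}.
    Root mint: left subtree has 1 node {moss}, right has 0 { }.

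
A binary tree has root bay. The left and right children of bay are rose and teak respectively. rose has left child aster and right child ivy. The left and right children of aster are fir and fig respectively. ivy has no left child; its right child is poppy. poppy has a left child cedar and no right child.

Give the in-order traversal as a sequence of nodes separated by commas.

fir, aster, fig, rose, ivy, cedar, poppy, bay, teak

In-order visits the left subtree, then the node, then the right subtree.
At bay: go left to rose.
  At rose: go left to aster.
    At aster: go left to fir.
      fir is a leaf — visit fir.
    Visit aster.
    At aster: go right to fig.
      fig is a leaf — visit fig.
  Visit rose.
  At rose: go right to ivy.
    At ivy: no left child.
    Visit ivy.
    At ivy: go right to poppy.
      At poppy: go left to cedar.
        cedar is a leaf — visit cedar.
      Visit poppy.
      At poppy: no right child.
Visit bay.
At bay: go right to teak.
  teak is a leaf — visit teak.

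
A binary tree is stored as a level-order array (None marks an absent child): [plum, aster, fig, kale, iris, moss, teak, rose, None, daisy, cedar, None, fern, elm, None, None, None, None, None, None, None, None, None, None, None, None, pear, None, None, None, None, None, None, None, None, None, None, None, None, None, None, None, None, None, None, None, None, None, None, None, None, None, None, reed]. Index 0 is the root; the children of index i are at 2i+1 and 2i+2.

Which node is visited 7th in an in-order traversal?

plum

In-order visits the left subtree, then the node, then the right subtree.
At plum: go left to aster.
  At aster: go left to kale.
    At kale: go left to rose.
      rose is a leaf — visit rose.
    Visit kale.
    At kale: no right child.
  Visit aster.
  At aster: go right to iris.
    At iris: go left to daisy.
      daisy is a leaf — visit daisy.
    Visit iris.
    At iris: go right to cedar.
      cedar is a leaf — visit cedar.
Visit plum.
At plum: go right to fig.
  At fig: go left to moss.
    At moss: no left child.
    Visit moss.
    At moss: go right to fern.
      At fern: no left child.
      Visit fern.
      At fern: go right to pear.
        At pear: go left to reed.
          reed is a leaf — visit reed.
        Visit pear.
        At pear: no right child.
  Visit fig.
  At fig: go right to teak.
    At teak: go left to elm.
      elm is a leaf — visit elm.
    Visit teak.
    At teak: no right child.
Full in-order sequence: rose, kale, aster, daisy, iris, cedar, plum, moss, fern, reed, pear, fig, elm, teak.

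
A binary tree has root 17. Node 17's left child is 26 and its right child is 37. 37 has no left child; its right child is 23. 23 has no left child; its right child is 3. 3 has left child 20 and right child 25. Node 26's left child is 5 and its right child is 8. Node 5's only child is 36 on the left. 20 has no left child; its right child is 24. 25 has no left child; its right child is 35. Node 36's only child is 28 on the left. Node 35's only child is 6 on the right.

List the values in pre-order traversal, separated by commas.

17, 26, 5, 36, 28, 8, 37, 23, 3, 20, 24, 25, 35, 6

Pre-order visits the node, then its left subtree, then its right subtree.
Visit 17.
At 17: go left to 26.
  Visit 26.
  At 26: go left to 5.
    Visit 5.
    At 5: go left to 36.
      Visit 36.
      At 36: go left to 28.
        28 is a leaf — visit 28.
      At 36: no right child.
    At 5: no right child.
  At 26: go right to 8.
    8 is a leaf — visit 8.
At 17: go right to 37.
  Visit 37.
  At 37: no left child.
  At 37: go right to 23.
    Visit 23.
    At 23: no left child.
    At 23: go right to 3.
      Visit 3.
      At 3: go left to 20.
        Visit 20.
        At 20: no left child.
        At 20: go right to 24.
          24 is a leaf — visit 24.
      At 3: go right to 25.
        Visit 25.
        At 25: no left child.
        At 25: go right to 35.
          Visit 35.
          At 35: no left child.
          At 35: go right to 6.
            6 is a leaf — visit 6.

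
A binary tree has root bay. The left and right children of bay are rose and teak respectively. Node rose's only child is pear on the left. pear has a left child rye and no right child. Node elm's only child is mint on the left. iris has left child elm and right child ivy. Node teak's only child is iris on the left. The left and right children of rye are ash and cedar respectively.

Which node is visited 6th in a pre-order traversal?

Pre-order visits the node, then its left subtree, then its right subtree.
Visit bay.
At bay: go left to rose.
  Visit rose.
  At rose: go left to pear.
    Visit pear.
    At pear: go left to rye.
      Visit rye.
      At rye: go left to ash.
        ash is a leaf — visit ash.
      At rye: go right to cedar.
        cedar is a leaf — visit cedar.
    At pear: no right child.
  At rose: no right child.
At bay: go right to teak.
  Visit teak.
  At teak: go left to iris.
    Visit iris.
    At iris: go left to elm.
      Visit elm.
      At elm: go left to mint.
        mint is a leaf — visit mint.
      At elm: no right child.
    At iris: go right to ivy.
      ivy is a leaf — visit ivy.
  At teak: no right child.
Full pre-order sequence: bay, rose, pear, rye, ash, cedar, teak, iris, elm, mint, ivy.

cedar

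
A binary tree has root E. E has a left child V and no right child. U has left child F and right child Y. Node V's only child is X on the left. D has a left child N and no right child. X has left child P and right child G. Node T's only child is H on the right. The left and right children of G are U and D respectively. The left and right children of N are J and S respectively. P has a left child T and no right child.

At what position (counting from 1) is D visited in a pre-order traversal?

Pre-order visits the node, then its left subtree, then its right subtree.
Visit E.
At E: go left to V.
  Visit V.
  At V: go left to X.
    Visit X.
    At X: go left to P.
      Visit P.
      At P: go left to T.
        Visit T.
        At T: no left child.
        At T: go right to H.
          H is a leaf — visit H.
      At P: no right child.
    At X: go right to G.
      Visit G.
      At G: go left to U.
        Visit U.
        At U: go left to F.
          F is a leaf — visit F.
        At U: go right to Y.
          Y is a leaf — visit Y.
      At G: go right to D.
        Visit D.
        At D: go left to N.
          Visit N.
          At N: go left to J.
            J is a leaf — visit J.
          At N: go right to S.
            S is a leaf — visit S.
        At D: no right child.
  At V: no right child.
At E: no right child.
Full pre-order sequence: E, V, X, P, T, H, G, U, F, Y, D, N, J, S.

11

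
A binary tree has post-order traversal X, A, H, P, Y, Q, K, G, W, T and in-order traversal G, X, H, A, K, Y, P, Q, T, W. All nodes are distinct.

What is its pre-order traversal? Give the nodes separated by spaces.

The last element of post-order is the root; it splits in-order into left and right subtrees.
Root T: left subtree has 8 nodes {G, X, H, A, K, Y, P, Q}, right has 1 {W}.
  Root G: left subtree has 0 nodes { }, right has 7 {X, H, A, K, Y, P, Q}.
    Root K: left subtree has 3 nodes {X, H, A}, right has 3 {Y, P, Q}.
      Root H: left subtree has 1 node {X}, right has 1 {A}.
      Root Q: left subtree has 2 nodes {Y, P}, right has 0 { }.
        Root Y: left subtree has 0 nodes { }, right has 1 {P}.

T G K H X A Q Y P W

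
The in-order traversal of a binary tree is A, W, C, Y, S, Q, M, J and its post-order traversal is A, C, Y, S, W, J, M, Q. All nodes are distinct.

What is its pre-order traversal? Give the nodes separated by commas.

The last element of post-order is the root; it splits in-order into left and right subtrees.
Root Q: left subtree has 5 nodes {A, W, C, Y, S}, right has 2 {M, J}.
  Root W: left subtree has 1 node {A}, right has 3 {C, Y, S}.
    Root S: left subtree has 2 nodes {C, Y}, right has 0 { }.
      Root Y: left subtree has 1 node {C}, right has 0 { }.
  Root M: left subtree has 0 nodes { }, right has 1 {J}.

Q, W, A, S, Y, C, M, J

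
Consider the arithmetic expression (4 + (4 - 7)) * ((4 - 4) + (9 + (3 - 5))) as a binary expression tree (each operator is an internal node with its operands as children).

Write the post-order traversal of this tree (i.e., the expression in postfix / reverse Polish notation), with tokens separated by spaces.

Post-order on an expression tree gives postfix notation: for each operator, emit left operand, right operand, then the operator.

4 4 7 - + 4 4 - 9 3 5 - + + *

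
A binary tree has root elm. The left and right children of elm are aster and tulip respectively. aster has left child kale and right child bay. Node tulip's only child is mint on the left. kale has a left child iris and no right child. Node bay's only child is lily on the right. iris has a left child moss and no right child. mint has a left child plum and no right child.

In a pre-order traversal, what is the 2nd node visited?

aster

Pre-order visits the node, then its left subtree, then its right subtree.
Visit elm.
At elm: go left to aster.
  Visit aster.
  At aster: go left to kale.
    Visit kale.
    At kale: go left to iris.
      Visit iris.
      At iris: go left to moss.
        moss is a leaf — visit moss.
      At iris: no right child.
    At kale: no right child.
  At aster: go right to bay.
    Visit bay.
    At bay: no left child.
    At bay: go right to lily.
      lily is a leaf — visit lily.
At elm: go right to tulip.
  Visit tulip.
  At tulip: go left to mint.
    Visit mint.
    At mint: go left to plum.
      plum is a leaf — visit plum.
    At mint: no right child.
  At tulip: no right child.
Full pre-order sequence: elm, aster, kale, iris, moss, bay, lily, tulip, mint, plum.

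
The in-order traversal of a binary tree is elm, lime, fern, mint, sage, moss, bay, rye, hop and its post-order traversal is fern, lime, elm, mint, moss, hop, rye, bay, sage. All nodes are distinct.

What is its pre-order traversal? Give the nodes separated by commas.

sage, mint, elm, lime, fern, bay, moss, rye, hop

The last element of post-order is the root; it splits in-order into left and right subtrees.
Root sage: left subtree has 4 nodes {elm, lime, fern, mint}, right has 4 {moss, bay, rye, hop}.
  Root mint: left subtree has 3 nodes {elm, lime, fern}, right has 0 { }.
    Root elm: left subtree has 0 nodes { }, right has 2 {lime, fern}.
      Root lime: left subtree has 0 nodes { }, right has 1 {fern}.
  Root bay: left subtree has 1 node {moss}, right has 2 {rye, hop}.
    Root rye: left subtree has 0 nodes { }, right has 1 {hop}.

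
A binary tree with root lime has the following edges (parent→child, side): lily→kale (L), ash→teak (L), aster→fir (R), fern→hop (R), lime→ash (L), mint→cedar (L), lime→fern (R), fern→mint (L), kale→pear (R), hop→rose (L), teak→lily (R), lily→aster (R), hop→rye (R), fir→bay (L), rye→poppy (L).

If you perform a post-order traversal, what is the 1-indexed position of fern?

Post-order visits the left subtree, then the right subtree, then the node.
At lime: go left to ash.
  At ash: go left to teak.
    At teak: no left child.
    At teak: go right to lily.
      At lily: go left to kale.
        At kale: no left child.
        At kale: go right to pear.
          pear is a leaf — visit pear.
        Visit kale.
      At lily: go right to aster.
        At aster: no left child.
        At aster: go right to fir.
          At fir: go left to bay.
            bay is a leaf — visit bay.
          At fir: no right child.
          Visit fir.
        Visit aster.
      Visit lily.
    Visit teak.
  At ash: no right child.
  Visit ash.
At lime: go right to fern.
  At fern: go left to mint.
    At mint: go left to cedar.
      cedar is a leaf — visit cedar.
    At mint: no right child.
    Visit mint.
  At fern: go right to hop.
    At hop: go left to rose.
      rose is a leaf — visit rose.
    At hop: go right to rye.
      At rye: go left to poppy.
        poppy is a leaf — visit poppy.
      At rye: no right child.
      Visit rye.
    Visit hop.
  Visit fern.
Visit lime.
Full post-order sequence: pear, kale, bay, fir, aster, lily, teak, ash, cedar, mint, rose, poppy, rye, hop, fern, lime.

15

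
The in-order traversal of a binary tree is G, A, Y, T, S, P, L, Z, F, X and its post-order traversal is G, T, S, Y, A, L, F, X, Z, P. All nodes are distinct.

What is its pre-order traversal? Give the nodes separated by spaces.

P A G Y S T Z L X F

The last element of post-order is the root; it splits in-order into left and right subtrees.
Root P: left subtree has 5 nodes {G, A, Y, T, S}, right has 4 {L, Z, F, X}.
  Root A: left subtree has 1 node {G}, right has 3 {Y, T, S}.
    Root Y: left subtree has 0 nodes { }, right has 2 {T, S}.
      Root S: left subtree has 1 node {T}, right has 0 { }.
  Root Z: left subtree has 1 node {L}, right has 2 {F, X}.
    Root X: left subtree has 1 node {F}, right has 0 { }.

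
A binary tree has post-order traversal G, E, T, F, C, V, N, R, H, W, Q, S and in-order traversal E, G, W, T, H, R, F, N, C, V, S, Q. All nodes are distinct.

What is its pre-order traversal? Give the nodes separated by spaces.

S W E G H T R N F V C Q

The last element of post-order is the root; it splits in-order into left and right subtrees.
Root S: left subtree has 10 nodes {E, G, W, T, H, R, F, N, C, V}, right has 1 {Q}.
  Root W: left subtree has 2 nodes {E, G}, right has 7 {T, H, R, F, N, C, V}.
    Root E: left subtree has 0 nodes { }, right has 1 {G}.
    Root H: left subtree has 1 node {T}, right has 5 {R, F, N, C, V}.
      Root R: left subtree has 0 nodes { }, right has 4 {F, N, C, V}.
        Root N: left subtree has 1 node {F}, right has 2 {C, V}.
          Root V: left subtree has 1 node {C}, right has 0 { }.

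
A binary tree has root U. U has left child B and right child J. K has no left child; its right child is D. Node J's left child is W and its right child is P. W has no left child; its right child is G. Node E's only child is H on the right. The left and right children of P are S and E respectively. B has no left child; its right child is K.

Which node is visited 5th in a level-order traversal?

Level-order visits nodes level by level from the root, left to right within each level.
Level 0: U
Level 1: B, J
Level 2: K, W, P
Level 3: D, G, S, E
Level 4: H
Full level-order sequence: U, B, J, K, W, P, D, G, S, E, H.

W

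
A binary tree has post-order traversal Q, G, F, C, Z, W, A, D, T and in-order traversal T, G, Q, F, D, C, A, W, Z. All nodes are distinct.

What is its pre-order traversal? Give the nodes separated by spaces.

T D F G Q A C W Z

The last element of post-order is the root; it splits in-order into left and right subtrees.
Root T: left subtree has 0 nodes { }, right has 8 {G, Q, F, D, C, A, W, Z}.
  Root D: left subtree has 3 nodes {G, Q, F}, right has 4 {C, A, W, Z}.
    Root F: left subtree has 2 nodes {G, Q}, right has 0 { }.
      Root G: left subtree has 0 nodes { }, right has 1 {Q}.
    Root A: left subtree has 1 node {C}, right has 2 {W, Z}.
      Root W: left subtree has 0 nodes { }, right has 1 {Z}.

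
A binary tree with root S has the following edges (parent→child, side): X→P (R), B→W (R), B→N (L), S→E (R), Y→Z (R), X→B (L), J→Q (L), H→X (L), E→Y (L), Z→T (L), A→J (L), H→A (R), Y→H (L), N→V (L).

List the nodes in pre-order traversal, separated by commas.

S, E, Y, H, X, B, N, V, W, P, A, J, Q, Z, T

Pre-order visits the node, then its left subtree, then its right subtree.
Visit S.
At S: no left child.
At S: go right to E.
  Visit E.
  At E: go left to Y.
    Visit Y.
    At Y: go left to H.
      Visit H.
      At H: go left to X.
        Visit X.
        At X: go left to B.
          Visit B.
          At B: go left to N.
            Visit N.
            At N: go left to V.
              V is a leaf — visit V.
            At N: no right child.
          At B: go right to W.
            W is a leaf — visit W.
        At X: go right to P.
          P is a leaf — visit P.
      At H: go right to A.
        Visit A.
        At A: go left to J.
          Visit J.
          At J: go left to Q.
            Q is a leaf — visit Q.
          At J: no right child.
        At A: no right child.
    At Y: go right to Z.
      Visit Z.
      At Z: go left to T.
        T is a leaf — visit T.
      At Z: no right child.
  At E: no right child.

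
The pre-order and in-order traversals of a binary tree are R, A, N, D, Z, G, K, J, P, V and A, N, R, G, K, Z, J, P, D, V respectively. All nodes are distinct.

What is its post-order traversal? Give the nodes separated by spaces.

The first element of pre-order is the root; it splits in-order into left and right subtrees.
Root R: left subtree has 2 nodes {A, N}, right has 7 {G, K, Z, J, P, D, V}.
  Root A: left subtree has 0 nodes { }, right has 1 {N}.
  Root D: left subtree has 5 nodes {G, K, Z, J, P}, right has 1 {V}.
    Root Z: left subtree has 2 nodes {G, K}, right has 2 {J, P}.
      Root G: left subtree has 0 nodes { }, right has 1 {K}.
      Root J: left subtree has 0 nodes { }, right has 1 {P}.

N A K G P J Z V D R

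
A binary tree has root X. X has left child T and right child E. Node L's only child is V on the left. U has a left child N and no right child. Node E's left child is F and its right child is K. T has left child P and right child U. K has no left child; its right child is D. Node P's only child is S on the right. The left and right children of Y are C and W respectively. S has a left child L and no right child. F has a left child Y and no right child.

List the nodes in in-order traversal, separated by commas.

P, V, L, S, T, N, U, X, C, Y, W, F, E, K, D

In-order visits the left subtree, then the node, then the right subtree.
At X: go left to T.
  At T: go left to P.
    At P: no left child.
    Visit P.
    At P: go right to S.
      At S: go left to L.
        At L: go left to V.
          V is a leaf — visit V.
        Visit L.
        At L: no right child.
      Visit S.
      At S: no right child.
  Visit T.
  At T: go right to U.
    At U: go left to N.
      N is a leaf — visit N.
    Visit U.
    At U: no right child.
Visit X.
At X: go right to E.
  At E: go left to F.
    At F: go left to Y.
      At Y: go left to C.
        C is a leaf — visit C.
      Visit Y.
      At Y: go right to W.
        W is a leaf — visit W.
    Visit F.
    At F: no right child.
  Visit E.
  At E: go right to K.
    At K: no left child.
    Visit K.
    At K: go right to D.
      D is a leaf — visit D.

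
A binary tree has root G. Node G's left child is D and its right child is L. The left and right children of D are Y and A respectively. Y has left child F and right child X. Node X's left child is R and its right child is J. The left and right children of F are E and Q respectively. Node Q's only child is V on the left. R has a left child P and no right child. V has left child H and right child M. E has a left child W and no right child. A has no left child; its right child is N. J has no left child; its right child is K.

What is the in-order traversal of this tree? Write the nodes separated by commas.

In-order visits the left subtree, then the node, then the right subtree.
At G: go left to D.
  At D: go left to Y.
    At Y: go left to F.
      At F: go left to E.
        At E: go left to W.
          W is a leaf — visit W.
        Visit E.
        At E: no right child.
      Visit F.
      At F: go right to Q.
        At Q: go left to V.
          At V: go left to H.
            H is a leaf — visit H.
          Visit V.
          At V: go right to M.
            M is a leaf — visit M.
        Visit Q.
        At Q: no right child.
    Visit Y.
    At Y: go right to X.
      At X: go left to R.
        At R: go left to P.
          P is a leaf — visit P.
        Visit R.
        At R: no right child.
      Visit X.
      At X: go right to J.
        At J: no left child.
        Visit J.
        At J: go right to K.
          K is a leaf — visit K.
  Visit D.
  At D: go right to A.
    At A: no left child.
    Visit A.
    At A: go right to N.
      N is a leaf — visit N.
Visit G.
At G: go right to L.
  L is a leaf — visit L.

W, E, F, H, V, M, Q, Y, P, R, X, J, K, D, A, N, G, L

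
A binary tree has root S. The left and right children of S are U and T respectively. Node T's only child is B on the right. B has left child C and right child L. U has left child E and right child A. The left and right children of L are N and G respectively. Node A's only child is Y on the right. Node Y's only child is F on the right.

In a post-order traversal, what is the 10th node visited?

B

Post-order visits the left subtree, then the right subtree, then the node.
At S: go left to U.
  At U: go left to E.
    E is a leaf — visit E.
  At U: go right to A.
    At A: no left child.
    At A: go right to Y.
      At Y: no left child.
      At Y: go right to F.
        F is a leaf — visit F.
      Visit Y.
    Visit A.
  Visit U.
At S: go right to T.
  At T: no left child.
  At T: go right to B.
    At B: go left to C.
      C is a leaf — visit C.
    At B: go right to L.
      At L: go left to N.
        N is a leaf — visit N.
      At L: go right to G.
        G is a leaf — visit G.
      Visit L.
    Visit B.
  Visit T.
Visit S.
Full post-order sequence: E, F, Y, A, U, C, N, G, L, B, T, S.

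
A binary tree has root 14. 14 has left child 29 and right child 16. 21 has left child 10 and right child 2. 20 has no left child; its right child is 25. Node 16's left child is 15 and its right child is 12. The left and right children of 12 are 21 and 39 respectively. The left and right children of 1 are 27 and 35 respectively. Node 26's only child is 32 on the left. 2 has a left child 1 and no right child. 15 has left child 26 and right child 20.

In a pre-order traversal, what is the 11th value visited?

Pre-order visits the node, then its left subtree, then its right subtree.
Visit 14.
At 14: go left to 29.
  29 is a leaf — visit 29.
At 14: go right to 16.
  Visit 16.
  At 16: go left to 15.
    Visit 15.
    At 15: go left to 26.
      Visit 26.
      At 26: go left to 32.
        32 is a leaf — visit 32.
      At 26: no right child.
    At 15: go right to 20.
      Visit 20.
      At 20: no left child.
      At 20: go right to 25.
        25 is a leaf — visit 25.
  At 16: go right to 12.
    Visit 12.
    At 12: go left to 21.
      Visit 21.
      At 21: go left to 10.
        10 is a leaf — visit 10.
      At 21: go right to 2.
        Visit 2.
        At 2: go left to 1.
          Visit 1.
          At 1: go left to 27.
            27 is a leaf — visit 27.
          At 1: go right to 35.
            35 is a leaf — visit 35.
        At 2: no right child.
    At 12: go right to 39.
      39 is a leaf — visit 39.
Full pre-order sequence: 14, 29, 16, 15, 26, 32, 20, 25, 12, 21, 10, 2, 1, 27, 35, 39.

10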